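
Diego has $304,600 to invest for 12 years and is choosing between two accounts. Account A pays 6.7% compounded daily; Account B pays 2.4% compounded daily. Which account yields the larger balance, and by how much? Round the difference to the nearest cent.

A: (1 + 0.067/365)^4380 ≈ 2.2342960617, so 304,600 × 2.2342960617 ≈ 680,566.5804.
B: (1 + 0.024/365)^4380 ≈ 1.33374467606, so 304,600 × 1.33374467606 ≈ 406,258.6283.
Difference ≈ 274,307.9521 in favor of A.

Account A, by $274,307.95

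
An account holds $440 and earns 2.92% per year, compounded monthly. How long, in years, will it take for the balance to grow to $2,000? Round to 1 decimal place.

We need (1 + 0.00243333)^(12t) = 4.5455, so 12t = ln 4.5455 / ln 1.002433 ≈ 623.0010.
t ≈ 623.0010/12 = 51.9168 years.

51.9 years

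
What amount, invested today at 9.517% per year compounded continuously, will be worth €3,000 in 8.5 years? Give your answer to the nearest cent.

€1,335.98

P = A·e^(−rt) = 3,000·e^(−0.808945).
e^(−0.808945) ≈ 0.4453276391, so P ≈ 1,335.9829.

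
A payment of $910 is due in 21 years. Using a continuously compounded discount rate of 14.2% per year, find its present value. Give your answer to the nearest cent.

P = A·e^(−rt) = 910·e^(−2.982).
e^(−2.982) ≈ 0.0506913497, so P ≈ 46.1291.

$46.13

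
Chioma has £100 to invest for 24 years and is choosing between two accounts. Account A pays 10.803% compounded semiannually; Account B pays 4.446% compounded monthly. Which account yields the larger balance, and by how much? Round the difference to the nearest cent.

A: (1 + 0.054015)^48 ≈ 12.49240317, so 100 × 12.49240317 ≈ 1,249.2403.
B: (1 + 0.003705)^288 ≈ 2.90103676, so 100 × 2.90103676 ≈ 290.1037.
Difference ≈ 959.1366 in favor of A.

Account A, by £959.14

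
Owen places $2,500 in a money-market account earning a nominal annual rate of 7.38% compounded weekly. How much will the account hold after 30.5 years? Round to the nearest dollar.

$23,703

Periodic rate = 7.38%/52 = 0.00141923; periods = 52·30.5 = 1586.
A = 2,500·(1 + 0.0738/52)^1586 ≈ 2,500·9.4811369109 ≈ 23,702.8423.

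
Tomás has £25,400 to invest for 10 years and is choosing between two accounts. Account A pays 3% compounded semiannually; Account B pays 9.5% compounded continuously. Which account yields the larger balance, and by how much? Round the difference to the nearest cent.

Account B, by £31,466.91

Account A growth factor: (1 + 0.015)^20 ≈ 1.3468550066; balance ≈ 34,210.1172.
Account B growth factor: e^(0.095·10) = e^0.95 ≈ 2.5857096593; balance ≈ 65,677.0253.
Account B is larger by 31,466.9082.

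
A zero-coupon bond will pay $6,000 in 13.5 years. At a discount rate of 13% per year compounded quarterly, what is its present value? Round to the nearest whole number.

Periodic rate = 13%/4 = 0.0325; 54 periods.
P = 6,000/(1 + 0.0325)^54 ≈ 6,000/5.624232397 ≈ 1,066.8122.

$1,067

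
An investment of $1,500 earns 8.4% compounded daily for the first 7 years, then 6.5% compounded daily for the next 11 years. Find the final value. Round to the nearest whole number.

$5,520

After 7 years at 8.4%: 1,500 × 1.800262252 ≈ 2,700.3934.
Then 11 years at 6.5%: 2,700.3934 × 2.04405656 ≈ 5,519.7568.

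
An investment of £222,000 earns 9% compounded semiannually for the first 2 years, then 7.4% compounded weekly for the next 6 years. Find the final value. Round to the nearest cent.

After 2 years at 9%: 222,000 × 1.19251860062 ≈ 264,739.1293.
Then 6 years at 7.4%: 264,739.1293 × 1.55843852789 ≈ 412,579.6590.

£412,579.66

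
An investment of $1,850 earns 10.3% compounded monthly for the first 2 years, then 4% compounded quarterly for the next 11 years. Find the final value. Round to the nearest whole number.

$3,519

Phase 1: 1,850·(1 + 0.103/12)^24 ≈ 2,271.1960.
Phase 2: 2,271.1960·(1 + 0.01)^44 ≈ 3,518.8039.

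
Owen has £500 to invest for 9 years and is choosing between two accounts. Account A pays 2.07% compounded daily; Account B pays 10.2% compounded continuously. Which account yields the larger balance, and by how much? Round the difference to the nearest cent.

A: (1 + 0.0207/365)^3285 ≈ 1.20477728, so 500 × 1.20477728 ≈ 602.3886.
B: e^(0.102·9) = e^0.918 ≈ 2.504276824, so 500 × 2.504276824 ≈ 1,252.1384.
Difference ≈ 649.7498 in favor of B.

Account B, by £649.75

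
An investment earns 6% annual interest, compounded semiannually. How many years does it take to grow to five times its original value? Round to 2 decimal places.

27.22 years

(1 + 0.03)^(2t) = 5.
2t = ln 5 / ln(1 + 0.03) ≈ 1.6094/0.0295588 ≈ 54.4487.
t ≈ 27.2243.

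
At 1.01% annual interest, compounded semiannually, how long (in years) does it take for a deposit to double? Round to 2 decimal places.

68.80 years

(1 + 0.00505)^(2t) = 2.
2t = ln 2 / ln(1 + 0.00505) ≈ 0.69315/0.00503729 ≈ 137.6032.
t ≈ 68.8016.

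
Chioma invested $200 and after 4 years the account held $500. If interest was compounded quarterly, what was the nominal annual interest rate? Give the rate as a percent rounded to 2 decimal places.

(1 + r/4)^16 = 500/200 = 2.5.
1 + r/4 = 2.5^(1/16) ≈ 1.05894, so r/4 ≈ 0.0589397.
r ≈ 4·0.0589397 = 23.57590%.

23.58%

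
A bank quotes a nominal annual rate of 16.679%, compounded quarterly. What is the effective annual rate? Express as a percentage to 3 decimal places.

17.752%

EAR = (1 + 16.679%/4)^4 − 1 = (1 + 0.0416975)^4 − 1.
(1 + 0.0416975)^4 ≈ 1.177515, so EAR ≈ 17.75151%.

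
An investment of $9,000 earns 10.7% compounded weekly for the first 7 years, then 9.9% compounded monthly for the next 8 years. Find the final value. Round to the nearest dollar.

$41,855

Phase 1: 9,000·(1 + 0.107/52)^364 ≈ 19,019.3147.
Phase 2: 19,019.3147·(1 + 0.00825)^96 ≈ 41,854.7749.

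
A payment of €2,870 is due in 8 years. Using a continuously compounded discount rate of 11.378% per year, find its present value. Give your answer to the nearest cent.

P = A·e^(−rt) = 2,870·e^(−0.91024).
e^(−0.91024) ≈ 0.4024276298, so P ≈ 1,154.9673.

€1,154.97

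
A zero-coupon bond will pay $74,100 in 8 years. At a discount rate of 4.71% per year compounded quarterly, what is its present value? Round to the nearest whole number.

Periodic rate = 4.71%/4 = 0.011775; 32 periods.
P = 74,100/(1 + 0.011775)^32 ≈ 74,100/1.454407865 ≈ 50,948.5694.

$50,949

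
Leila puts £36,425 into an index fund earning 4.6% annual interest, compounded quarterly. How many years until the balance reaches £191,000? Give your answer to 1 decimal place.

We need (1 + 0.0115)^(4t) = 5.2437, so 4t = ln 5.2437 / ln 1.0115 ≈ 144.9155.
t ≈ 144.9155/4 = 36.2289 years.

36.2 years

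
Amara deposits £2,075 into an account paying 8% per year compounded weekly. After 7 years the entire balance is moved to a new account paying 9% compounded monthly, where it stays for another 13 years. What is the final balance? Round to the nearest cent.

Phase 1: 2,075·(1 + 0.08/52)^364 ≈ 3,631.0825.
Phase 2: 3,631.0825·(1 + 0.0075)^156 ≈ 11,648.3570.

£11,648.36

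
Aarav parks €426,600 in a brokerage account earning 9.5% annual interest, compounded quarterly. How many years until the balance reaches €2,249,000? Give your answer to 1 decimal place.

We need (1 + 0.02375)^(4t) = 5.2719, so 4t = ln 5.2719 / ln 1.02375 ≈ 70.8235.
t ≈ 70.8235/4 = 17.7059 years.

17.7 years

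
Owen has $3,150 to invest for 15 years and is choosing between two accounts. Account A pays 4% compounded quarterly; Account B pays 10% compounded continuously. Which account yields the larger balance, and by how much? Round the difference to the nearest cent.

Account A growth factor: (1 + 0.01)^60 ≈ 1.816696699; balance ≈ 5,722.5946.
Account B growth factor: e^(0.1·15) = e^1.5 ≈ 4.4816890703; balance ≈ 14,117.3206.
Account B is larger by 8,394.7260.

Account B, by $8,394.73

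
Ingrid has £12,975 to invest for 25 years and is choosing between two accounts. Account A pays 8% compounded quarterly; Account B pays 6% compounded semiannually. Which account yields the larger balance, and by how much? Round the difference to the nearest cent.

Account A, by £37,118.10

Account A growth factor: (1 + 0.02)^100 ≈ 7.2446461183; balance ≈ 93,999.2834.
Account B growth factor: (1 + 0.03)^50 ≈ 4.3839060187; balance ≈ 56,881.1806.
Account A is larger by 37,118.1028.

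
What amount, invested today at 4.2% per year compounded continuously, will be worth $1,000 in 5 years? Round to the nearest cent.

P = A·e^(−rt) = 1,000·e^(−0.21).
e^(−0.21) ≈ 0.810584246, so P ≈ 810.5842.

$810.58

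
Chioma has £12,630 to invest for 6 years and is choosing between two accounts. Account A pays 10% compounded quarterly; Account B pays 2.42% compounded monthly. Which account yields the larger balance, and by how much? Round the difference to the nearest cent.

Account A growth factor: (1 + 0.025)^24 ≈ 1.8087259496; balance ≈ 22,844.2087.
Account B growth factor: (1 + 0.0242/12)^72 ≈ 1.1561017513; balance ≈ 14,601.5651.
Account A is larger by 8,242.6436.

Account A, by £8,242.64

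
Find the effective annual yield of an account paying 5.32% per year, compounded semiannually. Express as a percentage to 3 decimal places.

5.391%

EAR = (1 + 5.32%/2)^2 − 1 = (1 + 0.0266)^2 − 1.
(1 + 0.0266)^2 ≈ 1.053908, so EAR ≈ 5.39076%.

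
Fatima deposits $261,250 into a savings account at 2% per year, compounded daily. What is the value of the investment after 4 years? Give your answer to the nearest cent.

Periodic rate = 2%/365 = 0.0000547945; periods = 365·4 = 1460.
A = 261,250·(1 + 0.02/365)^1460 ≈ 261,250·1.08328469344 ≈ 283,008.1262.

$283,008.13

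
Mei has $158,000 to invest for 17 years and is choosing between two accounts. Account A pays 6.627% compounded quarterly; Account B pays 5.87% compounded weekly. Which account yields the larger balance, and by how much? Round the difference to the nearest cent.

Account A growth factor: (1 + 0.0165675)^68 ≈ 3.05677189328; balance ≈ 482,969.9591.
Account B growth factor: (1 + 0.0587/52)^884 ≈ 2.71105317735; balance ≈ 428,346.4020.
Account A is larger by 54,623.5571.

Account A, by $54,623.56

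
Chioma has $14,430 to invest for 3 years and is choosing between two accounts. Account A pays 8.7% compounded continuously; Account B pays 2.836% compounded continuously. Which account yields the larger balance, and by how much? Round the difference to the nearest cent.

Account A, by $3,021.98

A: e^(0.087·3) = e^0.261 ≈ 1.2982276654, so 14,430 × 1.2982276654 ≈ 18,733.4252.
B: e^(0.02836·3) = e^0.08508 ≈ 1.0888041675, so 14,430 × 1.0888041675 ≈ 15,711.4441.
Difference ≈ 3,021.9811 in favor of A.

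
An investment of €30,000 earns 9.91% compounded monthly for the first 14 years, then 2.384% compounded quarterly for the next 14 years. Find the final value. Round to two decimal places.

€166,612.25

After 14 years at 9.91%: 30,000 × 3.9816748221 ≈ 119,450.2447.
Then 14 years at 2.384%: 119,450.2447 × 1.39482551628 ≈ 166,612.2492.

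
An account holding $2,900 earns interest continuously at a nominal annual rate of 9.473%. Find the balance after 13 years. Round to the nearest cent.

A = P·e^(rt) = 2,900·e^(0.09473·13) = 2,900·e^1.23149.
e^1.23149 ≈ 3.426330968, so A ≈ 9,936.3598.

$9,936.36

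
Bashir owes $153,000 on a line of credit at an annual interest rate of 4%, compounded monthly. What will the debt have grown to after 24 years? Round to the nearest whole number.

$398,952

Growth factor = (1 + 0.04/12)^288 ≈ 2.60753034834.
A ≈ 153,000 × 2.60753034834 ≈ 398,952.1433.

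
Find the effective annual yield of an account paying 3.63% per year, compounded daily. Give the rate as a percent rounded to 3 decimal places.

EAR = (1 + 3.63%/365)^365 − 1 = (1 + 0.0000994521)^365 − 1.
(1 + 0.0000994521)^365 ≈ 1.036965, so EAR ≈ 3.69650%.

3.697%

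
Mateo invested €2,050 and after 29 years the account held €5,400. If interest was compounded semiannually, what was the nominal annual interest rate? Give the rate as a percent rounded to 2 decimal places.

3.37%

(1 + r/2)^58 = 5,400/2,050 = 2.63415.
1 + r/2 = 2.63415^(1/58) ≈ 1.01684, so r/2 ≈ 0.0168395.
r ≈ 2·0.0168395 = 3.36790%.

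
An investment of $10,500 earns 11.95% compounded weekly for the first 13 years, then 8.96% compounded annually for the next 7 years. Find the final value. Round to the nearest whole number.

After 13 years at 11.95%: 10,500 × 4.7195700238 ≈ 49,555.4853.
Then 7 years at 8.96%: 49,555.4853 × 1.8233484071 ≈ 90,356.9151.

$90,357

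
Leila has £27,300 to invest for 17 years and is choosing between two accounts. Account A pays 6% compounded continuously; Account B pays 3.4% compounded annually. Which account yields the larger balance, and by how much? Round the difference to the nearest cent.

Account A growth factor: e^(0.06·17) = e^1.02 ≈ 2.773194764; balance ≈ 75,708.2171.
Account B growth factor: (1 + 0.034)^17 ≈ 1.765424539; balance ≈ 48,196.0899.
Account A is larger by 27,512.1271.

Account A, by £27,512.13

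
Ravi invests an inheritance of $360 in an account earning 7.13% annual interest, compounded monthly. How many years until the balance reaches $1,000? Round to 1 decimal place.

14.4 years

We need (1 + 0.00594167)^(12t) = 2.7778, so 12t = ln 2.7778 / ln 1.005942 ≈ 172.4572.
t ≈ 172.4572/12 = 14.3714 years.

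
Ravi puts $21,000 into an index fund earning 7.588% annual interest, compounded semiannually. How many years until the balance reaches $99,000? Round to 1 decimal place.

20.8 years

(1 + 0.03794)^(2t) = 99,000/21,000 = 4.7143.
2t·ln(1 + 0.03794) = ln(4.7143); 2t = 1.5506/0.037238 ≈ 41.6402.
t ≈ 20.8201 years.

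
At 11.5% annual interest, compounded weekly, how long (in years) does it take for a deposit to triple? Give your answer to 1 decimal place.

(1 + 0.00221154)^(52t) = 3.
52t = ln 3 / ln(1 + 0.00221154) ≈ 1.0986/0.0022091 ≈ 497.3129.
t ≈ 9.5637.

9.6 years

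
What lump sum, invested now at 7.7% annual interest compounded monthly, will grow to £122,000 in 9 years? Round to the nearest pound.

£61,144

Periodic rate = 7.7%/12 = 0.00641667; 108 periods.
P = 122,000/(1 + 0.077/12)^108 ≈ 122,000/1.99528339037 ≈ 61,144.1967.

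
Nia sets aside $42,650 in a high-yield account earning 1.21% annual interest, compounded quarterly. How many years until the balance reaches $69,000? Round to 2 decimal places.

39.82 years

(1 + 0.003025)^(4t) = 69,000/42,650 = 1.6178.
4t·ln(1 + 0.003025) = ln(1.6178); 4t = 0.48108/0.00302043 ≈ 159.2749.
t ≈ 39.8187 years.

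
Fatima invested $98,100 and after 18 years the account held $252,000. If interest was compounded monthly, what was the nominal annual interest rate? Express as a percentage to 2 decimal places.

The 216-period growth factor is 252,000/98,100 = 2.56881.
r/12 = 2.56881^(1/216) − 1 ≈ 0.00437734, so r ≈ 12·0.00437734 = 5.25281%.

5.25%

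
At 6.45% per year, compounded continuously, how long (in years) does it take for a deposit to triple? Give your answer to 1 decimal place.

e^(0.0645t) = 3, so 0.0645t = ln 3 ≈ 1.0986.
t ≈ 1.0986/0.0645 ≈ 17.0327.

17.0 years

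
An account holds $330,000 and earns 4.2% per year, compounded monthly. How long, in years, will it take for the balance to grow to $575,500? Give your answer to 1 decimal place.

We need (1 + 0.0035)^(12t) = 1.7439, so 12t = ln 1.7439 / ln 1.0035 ≈ 159.1769.
t ≈ 159.1769/12 = 13.2647 years.

13.3 years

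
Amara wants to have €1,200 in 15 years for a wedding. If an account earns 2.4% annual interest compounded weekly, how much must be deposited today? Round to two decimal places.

€837.28

Growth factor = (1 + 0.024/52)^780 ≈ 1.43321038.
P = 1,200/1.43321038 ≈ 837.2811.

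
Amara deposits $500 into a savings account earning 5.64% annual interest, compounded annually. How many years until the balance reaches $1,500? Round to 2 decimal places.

20.02 years

(1 + 0.0564)^t = 1,500/500 = 3.
t·ln(1 + 0.0564) = ln(3); t = 1.0986/0.0548669 ≈ 20.0232.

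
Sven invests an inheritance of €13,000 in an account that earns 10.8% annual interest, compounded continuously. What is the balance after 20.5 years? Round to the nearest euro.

A = P·e^(rt) = 13,000·e^(0.108·20.5) = 13,000·e^2.214.
e^2.214 ≈ 9.15225228168, so A ≈ 118,979.2797.

€118,979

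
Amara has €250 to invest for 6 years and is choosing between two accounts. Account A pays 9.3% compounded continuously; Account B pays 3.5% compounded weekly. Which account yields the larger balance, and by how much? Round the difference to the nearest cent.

Account A, by €128.40

Account A growth factor: e^(0.093·6) = e^0.558 ≈ 1.74717465; balance ≈ 436.7937.
Account B growth factor: (1 + 0.035/52)^312 ≈ 1.23359091; balance ≈ 308.3977.
Account A is larger by 128.3959.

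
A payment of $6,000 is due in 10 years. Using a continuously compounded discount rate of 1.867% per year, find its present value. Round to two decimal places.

P = A·e^(−rt) = 6,000·e^(−0.1867).
e^(−0.1867) ≈ 0.8296926068, so P ≈ 4,978.1556.

$4,978.16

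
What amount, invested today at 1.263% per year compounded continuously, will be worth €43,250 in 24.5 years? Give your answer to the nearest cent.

€31,739.51

P = A·e^(−rt) = 43,250·e^(−0.309435).
e^(−0.309435) ≈ 0.73386147084, so P ≈ 31,739.5086.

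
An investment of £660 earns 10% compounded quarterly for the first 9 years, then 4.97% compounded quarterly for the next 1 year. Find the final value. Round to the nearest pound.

£1,687

Phase 1: 660·(1 + 0.025)^36 ≈ 1,605.4733.
Phase 2: 1,605.4733·(1 + 0.012425)^4 ≈ 1,686.7648.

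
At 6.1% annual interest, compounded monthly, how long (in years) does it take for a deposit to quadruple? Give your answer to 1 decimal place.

(1 + 0.00508333)^(12t) = 4.
12t = ln 4 / ln(1 + 0.00508333) ≈ 1.3863/0.00507046 ≈ 273.4062.
t ≈ 22.7839.

22.8 years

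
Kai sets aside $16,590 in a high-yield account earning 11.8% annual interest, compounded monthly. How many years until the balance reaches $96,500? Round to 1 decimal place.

(1 + 0.00983333)^(12t) = 96,500/16,590 = 5.8168.
12t·ln(1 + 0.00983333) = ln(5.8168); 12t = 1.7607/0.0097853 ≈ 179.9375.
t ≈ 14.9948 years.

15.0 years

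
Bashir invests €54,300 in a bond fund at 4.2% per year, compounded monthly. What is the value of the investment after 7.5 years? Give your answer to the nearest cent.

Periodic rate = 4.2%/12 = 0.0035; periods = 12·7.5 = 90.
A = 54,300·(1 + 0.0035)^90 ≈ 54,300·1.3695059206 ≈ 74,364.1715.

€74,364.17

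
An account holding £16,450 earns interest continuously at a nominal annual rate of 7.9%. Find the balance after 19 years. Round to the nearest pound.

A = P·e^(rt) = 16,450·e^(0.079·19) = 16,450·e^1.501.
e^1.501 ≈ 4.486173001, so A ≈ 73,797.5459.

£73,798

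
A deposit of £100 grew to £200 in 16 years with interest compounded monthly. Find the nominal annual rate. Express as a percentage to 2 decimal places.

4.34%

(1 + r/12)^192 = 200/100 = 2.
1 + r/12 = 2^(1/192) ≈ 1.003617, so r/12 ≈ 0.00361667.
r ≈ 12·0.00361667 = 4.34000%.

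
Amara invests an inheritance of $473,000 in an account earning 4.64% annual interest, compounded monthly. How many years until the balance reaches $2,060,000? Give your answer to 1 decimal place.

(1 + 0.00386667)^(12t) = 2,060,000/473,000 = 4.3552.
12t·ln(1 + 0.00386667) = ln(4.3552); 12t = 1.4714/0.00385921 ≈ 381.2609.
t ≈ 31.7717 years.

31.8 years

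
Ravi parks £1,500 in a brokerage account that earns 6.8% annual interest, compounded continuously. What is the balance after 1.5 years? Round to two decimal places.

A = P·e^(rt) = 1,500·e^(0.068·1.5) = 1,500·e^0.102.
e^0.102 ≈ 1.107383472, so A ≈ 1,661.0752.

£1,661.08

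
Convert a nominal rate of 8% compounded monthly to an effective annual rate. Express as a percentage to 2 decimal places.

One year is 12 periods at 0.00666667 each: (1 + 0.00666667)^12 ≈ 1.083.
EAR = 1.083 − 1 ≈ 8.29995%.

8.30%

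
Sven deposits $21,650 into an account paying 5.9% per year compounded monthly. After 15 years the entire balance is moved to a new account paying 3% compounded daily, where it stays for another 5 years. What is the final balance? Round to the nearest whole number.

$60,815

Phase 1: 21,650·(1 + 0.059/12)^180 ≈ 52,343.9799.
Phase 2: 52,343.9799·(1 + 0.03/365)^1825 ≈ 60,814.6534.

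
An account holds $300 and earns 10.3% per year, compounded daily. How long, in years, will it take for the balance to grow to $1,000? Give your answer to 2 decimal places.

(1 + 0.000282192)^(365t) = 1,000/300 = 3.3333.
365t·ln(1 + 0.000282192) = ln(3.3333); 365t = 1.204/0.000282152 ≈ 4267.1075.
t ≈ 11.6907 years.

11.69 years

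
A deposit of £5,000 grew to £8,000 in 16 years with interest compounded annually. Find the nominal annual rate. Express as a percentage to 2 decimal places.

(1 + r)^16 = 8,000/5,000 = 1.6.
1 + r = 1.6^(1/16) ≈ 1.029811, so r ≈ 0.0298109.
r ≈ 2.98109%.

2.98%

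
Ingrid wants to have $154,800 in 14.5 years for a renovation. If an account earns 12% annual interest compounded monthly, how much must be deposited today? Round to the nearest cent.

$27,406.40

Growth factor = (1 + 0.01)^174 ≈ 5.64831668241.
P = 154,800/5.64831668241 ≈ 27,406.3953.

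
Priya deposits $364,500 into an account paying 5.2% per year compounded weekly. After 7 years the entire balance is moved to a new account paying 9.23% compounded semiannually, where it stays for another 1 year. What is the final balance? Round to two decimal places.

Phase 1: 364,500·(1 + 0.001)^364 ≈ 524,447.1566.
Phase 2: 524,447.1566·(1 + 0.04615)^2 ≈ 573,970.6085.

$573,970.61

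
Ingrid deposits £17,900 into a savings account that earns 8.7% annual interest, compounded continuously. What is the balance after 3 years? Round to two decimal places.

£23,238.28

A = P·e^(rt) = 17,900·e^(0.087·3) = 17,900·e^0.261.
e^0.261 ≈ 1.2982276654, so A ≈ 23,238.2752.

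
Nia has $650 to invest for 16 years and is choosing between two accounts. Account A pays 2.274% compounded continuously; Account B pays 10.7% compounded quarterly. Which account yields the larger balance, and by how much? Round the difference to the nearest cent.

A: e^(0.02274·16) = e^0.36384 ≈ 1.43884398, so 650 × 1.43884398 ≈ 935.2486.
B: (1 + 0.02675)^64 ≈ 5.416784245, so 650 × 5.416784245 ≈ 3,520.9098.
Difference ≈ 2,585.6612 in favor of B.

Account B, by $2,585.66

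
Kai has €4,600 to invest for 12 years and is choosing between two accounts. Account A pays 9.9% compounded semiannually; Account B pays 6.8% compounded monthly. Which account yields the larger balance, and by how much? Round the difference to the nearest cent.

A: (1 + 0.0495)^24 ≈ 3.1884427985, so 4,600 × 3.1884427985 ≈ 14,666.8369.
B: (1 + 0.068/12)^144 ≈ 2.2562332004, so 4,600 × 2.2562332004 ≈ 10,378.6727.
Difference ≈ 4,288.1642 in favor of A.

Account A, by €4,288.16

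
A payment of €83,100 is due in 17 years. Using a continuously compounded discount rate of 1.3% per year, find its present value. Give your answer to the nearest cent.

€66,622.66

P = A·e^(−rt) = 83,100·e^(−0.221).
e^(−0.221) ≈ 0.80171668029, so P ≈ 66,622.6561.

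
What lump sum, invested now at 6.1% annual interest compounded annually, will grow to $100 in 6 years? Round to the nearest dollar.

Growth factor = (1 + 0.061)^6 ≈ 1.4265674.
P = 100/1.4265674 ≈ 70.0983.

$70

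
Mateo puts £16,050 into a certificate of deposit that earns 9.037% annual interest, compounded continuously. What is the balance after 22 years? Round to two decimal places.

A = P·e^(rt) = 16,050·e^(0.09037·22) = 16,050·e^1.98814.
e^1.98814 ≈ 7.30193951608, so A ≈ 117,196.1292.

£117,196.13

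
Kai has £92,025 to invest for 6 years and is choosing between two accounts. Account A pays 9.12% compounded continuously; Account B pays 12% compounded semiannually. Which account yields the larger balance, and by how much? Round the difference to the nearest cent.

Account A growth factor: e^(0.0912·6) = e^0.5472 ≈ 1.72840669743; balance ≈ 159,056.6263.
Account B growth factor: (1 + 0.06)^12 ≈ 2.01219647184; balance ≈ 185,172.3803.
Account B is larger by 26,115.7540.

Account B, by £26,115.75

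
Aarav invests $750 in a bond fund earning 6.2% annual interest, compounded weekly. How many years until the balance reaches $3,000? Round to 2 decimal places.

22.37 years

(1 + 0.00119231)^(52t) = 3,000/750 = 4.
52t·ln(1 + 0.00119231) = ln(4); 52t = 1.3863/0.0011916 ≈ 1163.3915.
t ≈ 22.3729 years.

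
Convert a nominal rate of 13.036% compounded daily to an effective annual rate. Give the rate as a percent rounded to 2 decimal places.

13.92%

EAR = (1 + 13.036%/365)^365 − 1 = (1 + 0.000357151)^365 − 1.
(1 + 0.000357151)^365 ≈ 1.139212, so EAR ≈ 13.92119%.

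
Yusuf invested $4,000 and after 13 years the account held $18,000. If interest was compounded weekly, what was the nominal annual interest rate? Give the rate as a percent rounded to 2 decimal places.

11.58%

(1 + r/52)^676 = 18,000/4,000 = 4.5.
1 + r/52 = 4.5^(1/676) ≈ 1.002227, so r/52 ≈ 0.00222744.
r ≈ 52·0.00222744 = 11.58271%.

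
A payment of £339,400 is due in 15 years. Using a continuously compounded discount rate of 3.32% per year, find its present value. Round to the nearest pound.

P = A·e^(−rt) = 339,400·e^(−0.498).
e^(−0.498) ≈ 0.607744934902, so P ≈ 206,268.6309.

£206,269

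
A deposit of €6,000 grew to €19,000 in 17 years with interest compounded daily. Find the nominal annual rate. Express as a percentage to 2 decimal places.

(1 + r/365)^6205 = 19,000/6,000 = 3.16667.
1 + r/365 = 3.16667^(1/6205) ≈ 1.000186, so r/365 ≈ 0.000185783.
r ≈ 365·0.000185783 = 6.78110%.

6.78%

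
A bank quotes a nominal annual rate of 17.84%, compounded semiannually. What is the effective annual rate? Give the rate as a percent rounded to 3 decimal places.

EAR = (1 + 17.84%/2)^2 − 1 = (1 + 0.0892)^2 − 1.
(1 + 0.0892)^2 ≈ 1.186357, so EAR ≈ 18.63566%.

18.636%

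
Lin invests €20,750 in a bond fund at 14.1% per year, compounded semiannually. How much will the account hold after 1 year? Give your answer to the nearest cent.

Periodic rate = 14.1%/2 = 0.0705; periods = 2·1 = 2.
A = 20,750·(1 + 0.0705)^2 ≈ 20,750·1.14597025 ≈ 23,778.8827.

€23,778.88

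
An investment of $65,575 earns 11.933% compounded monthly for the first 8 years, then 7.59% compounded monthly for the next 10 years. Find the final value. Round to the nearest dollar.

Phase 1: 65,575·(1 + 0.11933/12)^96 ≈ 169,545.1411.
Phase 2: 169,545.1411·(1 + 0.006325)^120 ≈ 361,307.3375.

$361,307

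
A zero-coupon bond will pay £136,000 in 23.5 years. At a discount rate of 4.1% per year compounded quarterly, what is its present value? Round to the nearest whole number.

£52,147

Periodic rate = 4.1%/4 = 0.01025; 94 periods.
P = 136,000/(1 + 0.01025)^94 ≈ 136,000/2.60803104509 ≈ 52,146.6185.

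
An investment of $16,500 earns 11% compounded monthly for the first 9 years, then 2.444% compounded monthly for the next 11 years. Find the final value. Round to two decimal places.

$57,824.76

After 9 years at 11%: 16,500 × 2.6791244407 ≈ 44,205.5533.
Then 11 years at 2.444%: 44,205.5533 × 1.308088096 ≈ 57,824.7580.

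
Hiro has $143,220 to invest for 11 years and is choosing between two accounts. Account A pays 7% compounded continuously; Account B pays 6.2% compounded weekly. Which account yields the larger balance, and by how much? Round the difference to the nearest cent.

Account A growth factor: e^(0.07·11) = e^0.77 ≈ 2.15976625378; balance ≈ 309,321.7229.
Account B growth factor: (1 + 0.062/52)^572 ≈ 1.97702610008; balance ≈ 283,149.6781.
Account A is larger by 26,172.0448.

Account A, by $26,172.04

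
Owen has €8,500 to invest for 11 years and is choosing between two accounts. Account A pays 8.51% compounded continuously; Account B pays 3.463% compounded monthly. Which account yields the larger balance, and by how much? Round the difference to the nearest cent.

Account A, by €9,240.98

Account A growth factor: e^(0.0851·11) = e^0.9361 ≈ 2.5500169342; balance ≈ 21,675.1439.
Account B growth factor: (1 + 0.03463/12)^132 ≈ 1.4628424184; balance ≈ 12,434.1606.
Account A is larger by 9,240.9834.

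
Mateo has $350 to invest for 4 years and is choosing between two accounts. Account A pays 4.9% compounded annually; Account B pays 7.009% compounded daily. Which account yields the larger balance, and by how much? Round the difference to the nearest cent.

Account B, by $39.44

A: (1 + 0.049)^4 ≈ 1.21088236, so 350 × 1.21088236 ≈ 423.8088.
B: (1 + 0.07009/365)^1460 ≈ 1.3235706, so 350 × 1.3235706 ≈ 463.2497.
Difference ≈ 39.4409 in favor of B.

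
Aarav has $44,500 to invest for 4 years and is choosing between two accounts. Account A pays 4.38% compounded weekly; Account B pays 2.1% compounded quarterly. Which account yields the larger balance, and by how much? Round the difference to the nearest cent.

Account A growth factor: (1 + 0.0438/52)^208 ≈ 1.1913966272; balance ≈ 53,017.1499.
Account B growth factor: (1 + 0.00525)^16 ≈ 1.087389934; balance ≈ 48,388.8521.
Account A is larger by 4,628.2978.

Account A, by $4,628.30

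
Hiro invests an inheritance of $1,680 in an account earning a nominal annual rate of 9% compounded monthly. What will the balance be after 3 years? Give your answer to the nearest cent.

$2,198.52

Periodic rate = 9%/12 = 0.0075; periods = 12·3 = 36.
A = 1,680·(1 + 0.0075)^36 ≈ 1,680·1.308645371 ≈ 2,198.5242.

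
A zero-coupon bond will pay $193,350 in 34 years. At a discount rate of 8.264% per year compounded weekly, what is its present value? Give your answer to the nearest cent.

Growth factor = (1 + 0.08264/52)^1768 ≈ 16.5689371136.
P = 193,350/16.5689371136 ≈ 11,669.4269.

$11,669.43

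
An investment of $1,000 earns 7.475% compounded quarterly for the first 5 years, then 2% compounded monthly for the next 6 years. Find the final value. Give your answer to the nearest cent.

Phase 1: 1,000·(1 + 0.0186875)^20 ≈ 1,448.1700.
Phase 2: 1,448.1700·(1 + 0.02/12)^72 ≈ 1,632.6440.

$1,632.64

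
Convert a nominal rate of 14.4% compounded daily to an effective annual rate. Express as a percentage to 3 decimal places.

15.485%

EAR = (1 + 14.4%/365)^365 − 1 = (1 + 0.000394521)^365 − 1.
(1 + 0.000394521)^365 ≈ 1.154851, so EAR ≈ 15.48513%.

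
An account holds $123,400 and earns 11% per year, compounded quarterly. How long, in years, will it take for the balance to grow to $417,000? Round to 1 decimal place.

We need (1 + 0.0275)^(4t) = 3.3793, so 4t = ln 3.3793 / ln 1.0275 ≈ 44.8844.
t ≈ 44.8844/4 = 11.2211 years.

11.2 years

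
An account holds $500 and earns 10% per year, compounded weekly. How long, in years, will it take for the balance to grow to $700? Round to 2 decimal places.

3.37 years

(1 + 0.00192308)^(52t) = 700/500 = 1.4.
52t·ln(1 + 0.00192308) = ln(1.4); 52t = 0.33647/0.00192123 ≈ 175.1337.
t ≈ 3.3680 years.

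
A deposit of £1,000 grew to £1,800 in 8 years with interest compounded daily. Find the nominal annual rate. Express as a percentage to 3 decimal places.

The 2920-period growth factor is 1,800/1,000 = 1.8.
r/365 = 1.8^(1/2920) − 1 ≈ 0.000201317, so r ≈ 365·0.000201317 = 7.34807%.

7.348%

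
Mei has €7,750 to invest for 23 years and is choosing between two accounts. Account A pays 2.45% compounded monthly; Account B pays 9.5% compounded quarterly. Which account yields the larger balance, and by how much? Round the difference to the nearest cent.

Account B, by €53,557.36

A: (1 + 0.0245/12)^276 ≈ 1.7558016657, so 7,750 × 1.7558016657 ≈ 13,607.4629.
B: (1 + 0.02375)^92 ≈ 8.6664285072, so 7,750 × 8.6664285072 ≈ 67,164.8209.
Difference ≈ 53,557.3580 in favor of B.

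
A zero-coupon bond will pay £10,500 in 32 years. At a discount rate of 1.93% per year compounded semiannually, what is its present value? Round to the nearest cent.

£5,678.78

Growth factor = (1 + 0.00965)^64 ≈ 1.8489892032.
P = 10,500/1.8489892032 ≈ 5,678.7784.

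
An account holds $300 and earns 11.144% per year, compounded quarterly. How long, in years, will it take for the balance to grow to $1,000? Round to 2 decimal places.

(1 + 0.02786)^(4t) = 1,000/300 = 3.3333.
4t·ln(1 + 0.02786) = ln(3.3333); 4t = 1.204/0.027479 ≈ 43.8143.
t ≈ 10.9536 years.

10.95 years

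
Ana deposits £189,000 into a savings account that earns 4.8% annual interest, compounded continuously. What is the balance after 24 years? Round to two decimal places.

£598,093.45

A = P·e^(rt) = 189,000·e^(0.048·24) = 189,000·e^1.152.
e^1.152 ≈ 3.16451561611, so A ≈ 598,093.4514.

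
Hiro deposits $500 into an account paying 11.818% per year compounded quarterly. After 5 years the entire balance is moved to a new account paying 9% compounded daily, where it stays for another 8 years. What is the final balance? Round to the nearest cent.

$1,838.78

After 5 years at 11.818%: 500 × 1.790221117 ≈ 895.1106.
Then 8 years at 9%: 895.1106 × 2.054250883 ≈ 1,838.7817.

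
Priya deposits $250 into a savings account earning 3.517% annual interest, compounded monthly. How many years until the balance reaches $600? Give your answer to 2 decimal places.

(1 + 0.00293083)^(12t) = 600/250 = 2.4.
12t·ln(1 + 0.00293083) = ln(2.4); 12t = 0.87547/0.00292655 ≈ 299.1474.
t ≈ 24.9289 years.

24.93 years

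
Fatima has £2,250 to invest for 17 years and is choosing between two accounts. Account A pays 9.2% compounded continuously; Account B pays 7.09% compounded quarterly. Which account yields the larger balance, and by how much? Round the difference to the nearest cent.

Account A growth factor: e^(0.092·17) = e^1.564 ≈ 4.7778946515; balance ≈ 10,750.2630.
Account B growth factor: (1 + 0.017725)^68 ≈ 3.302707542; balance ≈ 7,431.0920.
Account A is larger by 3,319.1710.

Account A, by £3,319.17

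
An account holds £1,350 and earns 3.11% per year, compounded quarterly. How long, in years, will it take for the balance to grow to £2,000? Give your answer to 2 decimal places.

We need (1 + 0.007775)^(4t) = 1.4815, so 4t = ln 1.4815 / ln 1.007775 ≈ 50.7484.
t ≈ 50.7484/4 = 12.6871 years.

12.69 years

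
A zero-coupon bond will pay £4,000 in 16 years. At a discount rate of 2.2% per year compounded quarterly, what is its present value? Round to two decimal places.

£2,815.83

Periodic rate = 2.2%/4 = 0.0055; 64 periods.
P = 4,000/(1 + 0.0055)^64 ≈ 4,000/1.420537803 ≈ 2,815.8350.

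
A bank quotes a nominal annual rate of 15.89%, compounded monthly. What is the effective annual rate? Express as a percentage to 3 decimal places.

EAR = (1 + 15.89%/12)^12 − 1 = (1 + 0.0132417)^12 − 1.
(1 + 0.0132417)^12 ≈ 1.170999, so EAR ≈ 17.09989%.

17.100%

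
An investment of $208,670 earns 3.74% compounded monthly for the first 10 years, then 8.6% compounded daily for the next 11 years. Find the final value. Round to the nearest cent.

$780,598.57

After 10 years at 3.74%: 208,670 × 1.45269200665 ≈ 303,133.2410.
Then 11 years at 8.6%: 303,133.2410 × 2.57510052175 ≈ 780,598.5671.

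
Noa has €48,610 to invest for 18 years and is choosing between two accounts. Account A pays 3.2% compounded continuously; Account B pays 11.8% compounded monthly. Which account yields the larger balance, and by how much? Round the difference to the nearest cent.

A: e^(0.032·18) = e^0.576 ≈ 1.7789085463, so 48,610 × 1.7789085463 ≈ 86,472.7444.
B: (1 + 0.118/12)^216 ≈ 8.27819507659, so 48,610 × 8.27819507659 ≈ 402,403.0627.
Difference ≈ 315,930.3182 in favor of B.

Account B, by €315,930.32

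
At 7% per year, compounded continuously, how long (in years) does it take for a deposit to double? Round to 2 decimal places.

e^(0.07t) = 2, so 0.07t = ln 2 ≈ 0.69315.
t ≈ 0.69315/0.07 ≈ 9.9021.

9.90 years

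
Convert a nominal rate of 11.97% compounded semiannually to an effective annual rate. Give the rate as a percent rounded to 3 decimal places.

One year is 2 periods at 0.05985 each: (1 + 0.05985)^2 ≈ 1.123282.
EAR = 1.123282 − 1 ≈ 12.32820%.

12.328%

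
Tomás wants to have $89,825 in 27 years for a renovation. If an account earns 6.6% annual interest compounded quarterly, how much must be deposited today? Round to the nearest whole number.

$15,339

Periodic rate = 6.6%/4 = 0.0165; 108 periods.
P = 89,825/(1 + 0.0165)^108 ≈ 89,825/5.8559500172 ≈ 15,339.0995.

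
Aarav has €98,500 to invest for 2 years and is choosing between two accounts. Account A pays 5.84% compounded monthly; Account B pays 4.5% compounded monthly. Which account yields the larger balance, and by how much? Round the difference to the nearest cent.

A: (1 + 0.0584/12)^24 ≈ 1.12357628013, so 98,500 × 1.12357628013 ≈ 110,672.2636.
B: (1 + 0.00375)^24 ≈ 1.09399011761, so 98,500 × 1.09399011761 ≈ 107,758.0266.
Difference ≈ 2,914.2370 in favor of A.

Account A, by €2,914.24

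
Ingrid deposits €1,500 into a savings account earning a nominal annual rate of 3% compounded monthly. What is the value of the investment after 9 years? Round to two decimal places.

€1,964.28

Growth factor = (1 + 0.0025)^108 ≈ 1.309523148.
A ≈ 1,500 × 1.309523148 ≈ 1,964.2847.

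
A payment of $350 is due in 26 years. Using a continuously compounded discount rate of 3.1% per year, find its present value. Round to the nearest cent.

P = A·e^(−rt) = 350·e^(−0.806).
e^(−0.806) ≈ 0.446641062, so P ≈ 156.3244.

$156.32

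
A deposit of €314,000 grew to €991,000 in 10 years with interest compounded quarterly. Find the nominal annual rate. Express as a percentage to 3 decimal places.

11.660%

(1 + r/4)^40 = 991,000/314,000 = 3.15605.
1 + r/4 = 3.15605^(1/40) ≈ 1.02915, so r/4 ≈ 0.0291498.
r ≈ 4·0.0291498 = 11.65993%.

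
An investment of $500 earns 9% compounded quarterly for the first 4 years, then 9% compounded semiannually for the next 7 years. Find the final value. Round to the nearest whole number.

$1,322

After 4 years at 9%: 500 × 1.427621457 ≈ 713.8107.
Then 7 years at 9%: 713.8107 × 1.851944922 ≈ 1,321.9382.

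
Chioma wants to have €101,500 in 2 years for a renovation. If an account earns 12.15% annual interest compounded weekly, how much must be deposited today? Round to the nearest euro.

Periodic rate = 12.15%/52 = 0.00233654; 104 periods.
P = 101,500/(1 + 0.1215/52)^104 ≈ 101,500/1.2747072597 ≈ 79,626.1253.

€79,626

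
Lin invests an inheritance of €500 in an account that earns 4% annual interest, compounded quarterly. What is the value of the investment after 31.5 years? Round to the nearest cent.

€1,751.71

Periodic rate = 4%/4 = 0.01; periods = 4·31.5 = 126.
A = 500·(1 + 0.01)^126 ≈ 500·3.503427193 ≈ 1,751.7136.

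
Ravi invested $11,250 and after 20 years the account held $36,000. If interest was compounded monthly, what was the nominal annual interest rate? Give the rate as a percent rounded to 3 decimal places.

5.830%

The 240-period growth factor is 36,000/11,250 = 3.2.
r/12 = 3.2^(1/240) − 1 ≈ 0.00485822, so r ≈ 12·0.00485822 = 5.82987%.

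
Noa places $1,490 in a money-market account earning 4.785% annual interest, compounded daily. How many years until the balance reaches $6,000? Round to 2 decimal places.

29.11 years

(1 + 0.000131096)^(365t) = 6,000/1,490 = 4.0268.
365t·ln(1 + 0.000131096) = ln(4.0268); 365t = 1.393/0.000131087 ≈ 10626.3793.
t ≈ 29.1134 years.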